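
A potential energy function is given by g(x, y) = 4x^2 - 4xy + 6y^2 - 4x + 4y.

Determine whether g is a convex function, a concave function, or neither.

convex

g is quadratic, so its Hessian is the constant matrix H = [[8, -4], [-4, 12]].
det(H) = 80, tr(H) = 20.
det(H) > 0 and tr(H) > 0, so H is positive definite everywhere: convex.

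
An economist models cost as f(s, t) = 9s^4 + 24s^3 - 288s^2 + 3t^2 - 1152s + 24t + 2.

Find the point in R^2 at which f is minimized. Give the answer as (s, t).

f(s,t) separates as P(s) + Q(t) + 2, so its minimum is min P + min Q + 2.
P'(s) = 36(s - 4)(s + 2)(s + 4) vanishes at s ∈ {-4, -2, 4}; Q'(t) = 6(t + 4) vanishes at t ∈ {-4}.
Local minima of P (where P''>0): P(-4)=768, P(4)=-5376. Local minima of Q: Q(-4)=-48.
So the global minimum of f is P(4) + Q(-4) + 2 = -5376 − 48 + 2 = -5422, attained at (4, -4).

(4, -4)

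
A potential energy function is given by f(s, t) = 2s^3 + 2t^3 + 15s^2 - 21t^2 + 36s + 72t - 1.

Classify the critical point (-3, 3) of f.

The mixed partial ∂²f/∂s∂t is 0, so the Hessian at any point is diag(f_ss, f_tt) = diag(6(2s + 5), 6(2t - 7)).
At (-3, 3): H = diag(-6, -6).
Both eigenvalues are negative, so H is negative definite: a local maximum.

local maximum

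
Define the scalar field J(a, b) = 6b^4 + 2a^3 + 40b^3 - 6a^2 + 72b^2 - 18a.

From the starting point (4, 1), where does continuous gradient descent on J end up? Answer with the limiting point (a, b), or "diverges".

(3, 0)

J is separable, so gradient descent decouples: a follows -∂J/∂a, b follows -∂J/∂b.
∂J/∂a = 6(a - 3)(a + 1); at a=4 this is 30, so a decreases.
∂J/∂b = 24b(b + 2)(b + 3); at b=1 this is 288, so b decreases.
a converges to its nearest critical value 3 (a local min of the a-part); b converges to 0. The iterate converges to (3, 0).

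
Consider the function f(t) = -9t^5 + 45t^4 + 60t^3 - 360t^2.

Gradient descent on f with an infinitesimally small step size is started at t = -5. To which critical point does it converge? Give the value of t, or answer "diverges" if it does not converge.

f'(t) = -45t(t - 4)(t - 2)(t + 2), so f'(-5) = -42525.
Gradient descent moves in the -f' direction, i.e. t is increasing.
The nearest critical point in that direction is t = -2, where f'' = 2160 > 0 (a local minimum). The iterate converges there.

-2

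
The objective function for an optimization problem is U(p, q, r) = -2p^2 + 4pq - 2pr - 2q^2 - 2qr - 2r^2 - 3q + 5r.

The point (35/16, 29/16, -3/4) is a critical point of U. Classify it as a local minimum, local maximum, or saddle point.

The Hessian is constant: H = [[-4, 4, -2], [4, -4, -2], [-2, -2, -4]].
Leading principal minors: Δ₁ = -4, Δ₂ = 0, Δ₃ = 64.
The minors fit neither the all-positive nor the alternating-sign pattern, so H is indefinite: a saddle point.

saddle point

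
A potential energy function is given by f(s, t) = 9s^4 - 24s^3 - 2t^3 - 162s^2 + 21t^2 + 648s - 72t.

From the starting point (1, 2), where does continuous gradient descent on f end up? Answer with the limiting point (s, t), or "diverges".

(-3, 3)

f is separable, so gradient descent decouples: s follows -∂f/∂s, t follows -∂f/∂t.
∂f/∂s = 36(s - 3)(s - 2)(s + 3); at s=1 this is 288, so s decreases.
∂f/∂t = -6(t - 4)(t - 3); at t=2 this is -12, so t increases.
s converges to its nearest critical value -3 (a local min of the s-part); t converges to 3. The iterate converges to (-3, 3).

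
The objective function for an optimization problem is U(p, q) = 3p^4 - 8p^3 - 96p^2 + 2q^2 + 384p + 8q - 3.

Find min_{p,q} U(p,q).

U(p,q) separates as A(p) + B(q) − 3, so its minimum is min A + min B − 3.
A'(p) = 12(p - 4)(p - 2)(p + 4) vanishes at p ∈ {-4, 2, 4}; B'(q) = 4q + 8 vanishes at q ∈ {-2}.
Local minima of A (where A''>0): A(-4)=-1792, A(4)=256. Local minima of B: B(-2)=-8.
So the global minimum of U is A(-4) + B(-2) − 3 = -1792 − 8 − 3 = -1803, attained at (-4, -2).

-1803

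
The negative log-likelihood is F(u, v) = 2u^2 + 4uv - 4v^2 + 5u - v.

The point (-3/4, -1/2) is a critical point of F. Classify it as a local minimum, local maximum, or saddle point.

saddle point

The Hessian of F is constant: H = [[4, 4], [4, -8]].
det(H) = 4·(-8) − 4² = -48.
Since det(H) < 0, H is indefinite and the critical point is a saddle point.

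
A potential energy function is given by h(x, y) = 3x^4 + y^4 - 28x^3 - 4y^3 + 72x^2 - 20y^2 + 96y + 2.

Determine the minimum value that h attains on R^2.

h(x,y) separates as P(x) + Q(y) + 2, so its minimum is min P + min Q + 2.
P'(x) = 12x(x - 4)(x - 3) vanishes at x ∈ {0, 3, 4}; Q'(y) = 4(y - 4)(y - 2)(y + 3) vanishes at y ∈ {-3, 2, 4}.
Local minima of P (where P''>0): P(0)=0, P(4)=128. Local minima of Q: Q(-3)=-279, Q(4)=64.
So the global minimum of h is P(0) + Q(-3) + 2 = 0 − 279 + 2 = -277, attained at (0, -3).

-277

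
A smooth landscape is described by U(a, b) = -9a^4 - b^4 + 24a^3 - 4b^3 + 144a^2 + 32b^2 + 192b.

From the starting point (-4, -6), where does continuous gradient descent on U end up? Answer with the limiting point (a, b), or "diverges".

U is separable, so gradient descent decouples: a follows -∂U/∂a, b follows -∂U/∂b.
∂U/∂a = -36a(a - 4)(a + 2); at a=-4 this is 2304, so a decreases.
∂U/∂b = -4(b - 4)(b + 3)(b + 4); at b=-6 this is 240, so b decreases.
The a-coordinate has no critical point in that direction and runs off to infinity.

diverges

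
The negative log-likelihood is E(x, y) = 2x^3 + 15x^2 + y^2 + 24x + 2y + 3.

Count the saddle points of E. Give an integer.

E separates as a function of x plus a function of y, so ∇E=0 decouples.
∂E/∂x = 6(x + 1)(x + 4) = 0 at x ∈ {-4, -1}; ∂E/∂y = 2(y + 1) = 0 at y ∈ {-1}.
The Hessian is diagonal: diag(E_xx, E_yy). Second derivatives: E_xx(-4)=-18, E_xx(-1)=18; E_yy(-1)=2.
Saddle points occur where the two diagonal entries have opposite signs: (-4, -1). Count: 1.

1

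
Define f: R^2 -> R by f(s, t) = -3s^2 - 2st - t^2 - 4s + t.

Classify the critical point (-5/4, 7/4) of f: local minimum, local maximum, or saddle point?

local maximum

The Hessian of f is constant: H = [[-6, -2], [-2, -2]].
det(H) = (-6)·(-2) − (-2)² = 8.
det(H) > 0 and tr(H) = -8 < 0, so H is negative definite and the point is a local maximum.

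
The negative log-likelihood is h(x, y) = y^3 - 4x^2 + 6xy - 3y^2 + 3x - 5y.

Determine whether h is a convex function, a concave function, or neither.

The term y^3 is cubic, so the Hessian is not constant.
∂²h/∂y² = 6y - 6, which takes both signs as y varies (negative for sufficiently negative y). A diagonal entry of the Hessian changing sign means the Hessian is neither positive- nor negative-semidefinite on all of R^2.

neither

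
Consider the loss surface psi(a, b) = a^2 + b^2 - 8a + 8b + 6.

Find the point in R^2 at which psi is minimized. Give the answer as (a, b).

(4, -4)

psi(a,b) separates as P(a) + Q(b) + 6, so its minimum is min P + min Q + 6.
P'(a) = 2a - 8 vanishes at a ∈ {4}; Q'(b) = 2b + 8 vanishes at b ∈ {-4}.
Local minima of P (where P''>0): P(4)=-16. Local minima of Q: Q(-4)=-16.
So the global minimum of psi is P(4) + Q(-4) + 6 = -16 − 16 + 6 = -26, attained at (4, -4).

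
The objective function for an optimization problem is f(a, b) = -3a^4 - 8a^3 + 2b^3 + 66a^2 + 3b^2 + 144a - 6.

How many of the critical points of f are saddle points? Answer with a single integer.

f separates as a function of a plus a function of b, so ∇f=0 decouples.
∂f/∂a = -12(a - 3)(a + 1)(a + 4) = 0 at a ∈ {-4, -1, 3}; ∂f/∂b = 6b(b + 1) = 0 at b ∈ {-1, 0}.
The Hessian is diagonal: diag(f_aa, f_bb). Second derivatives: f_aa(-4)=-252, f_aa(-1)=144, f_aa(3)=-336; f_bb(-1)=-6, f_bb(0)=6.
Saddle points occur where the two diagonal entries have opposite signs: (-4, 0), (-1, -1), (3, 0). Count: 3.

3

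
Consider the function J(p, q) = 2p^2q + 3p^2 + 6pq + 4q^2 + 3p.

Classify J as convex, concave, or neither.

The term 2p^2q is cubic, so the Hessian is not constant.
∂²J/∂p² = 4q + 6, which takes both signs as q varies (negative for sufficiently negative q). A diagonal entry of the Hessian changing sign means the Hessian is neither positive- nor negative-semidefinite on all of R^2.

neither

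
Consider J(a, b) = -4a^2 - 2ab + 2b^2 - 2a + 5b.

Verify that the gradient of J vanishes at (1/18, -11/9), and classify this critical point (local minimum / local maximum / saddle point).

∇J = (-8a - 2b - 2, -2a + 4b + 5); substituting (1/18, -11/9) gives ∇J = (0, 0), so (1/18, -11/9) is indeed a critical point.
The Hessian of J is constant: H = [[-8, -2], [-2, 4]].
det(H) = (-8)·4 − (-2)² = -36.
Since det(H) < 0, H is indefinite and the critical point is a saddle point.

saddle point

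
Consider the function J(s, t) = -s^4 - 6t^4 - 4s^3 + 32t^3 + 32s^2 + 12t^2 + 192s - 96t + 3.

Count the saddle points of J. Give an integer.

4

J separates as a function of s plus a function of t, so ∇J=0 decouples.
∂J/∂s = -4(s - 4)(s + 3)(s + 4) = 0 at s ∈ {-4, -3, 4}; ∂J/∂t = -24(t - 4)(t - 1)(t + 1) = 0 at t ∈ {-1, 1, 4}.
The Hessian is diagonal: diag(J_ss, J_tt). Second derivatives: J_ss(-4)=-32, J_ss(-3)=28, J_ss(4)=-224; J_tt(-1)=-240, J_tt(1)=144, J_tt(4)=-360.
Saddle points occur where the two diagonal entries have opposite signs: (-4, 1), (-3, -1), (-3, 4), (4, 1). Count: 4.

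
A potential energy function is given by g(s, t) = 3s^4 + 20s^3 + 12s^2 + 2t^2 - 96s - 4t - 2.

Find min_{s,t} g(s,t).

g(s,t) separates as P(s) + Q(t) − 2, so its minimum is min P + min Q − 2.
P'(s) = 12(s - 1)(s + 2)(s + 4) vanishes at s ∈ {-4, -2, 1}; Q'(t) = 4(t - 1) vanishes at t ∈ {1}.
Local minima of P (where P''>0): P(-4)=64, P(1)=-61. Local minima of Q: Q(1)=-2.
So the global minimum of g is P(1) + Q(1) − 2 = -61 − 2 − 2 = -65, attained at (1, 1).

-65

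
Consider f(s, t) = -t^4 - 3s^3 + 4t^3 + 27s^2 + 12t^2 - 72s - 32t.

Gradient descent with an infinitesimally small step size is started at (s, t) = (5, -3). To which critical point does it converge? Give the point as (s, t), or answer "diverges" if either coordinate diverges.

f is separable, so gradient descent decouples: s follows -∂f/∂s, t follows -∂f/∂t.
∂f/∂s = -9(s - 4)(s - 2); at s=5 this is -27, so s increases.
∂f/∂t = -4(t - 4)(t - 1)(t + 2); at t=-3 this is 112, so t decreases.
The s-coordinate has no critical point in that direction and runs off to infinity.

diverges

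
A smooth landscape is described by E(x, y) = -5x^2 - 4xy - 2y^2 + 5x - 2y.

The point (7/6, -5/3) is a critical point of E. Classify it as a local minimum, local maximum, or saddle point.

The Hessian of E is constant: H = [[-10, -4], [-4, -4]].
det(H) = (-10)·(-4) − (-4)² = 24.
det(H) > 0 and tr(H) = -14 < 0, so H is negative definite and the point is a local maximum.

local maximum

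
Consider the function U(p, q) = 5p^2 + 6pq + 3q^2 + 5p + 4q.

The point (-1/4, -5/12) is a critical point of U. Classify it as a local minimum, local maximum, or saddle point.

The Hessian of U is constant: H = [[10, 6], [6, 6]].
det(H) = 10·6 − 6² = 24.
det(H) > 0 and tr(H) = 16 > 0, so H is positive definite and the point is a local minimum.

local minimum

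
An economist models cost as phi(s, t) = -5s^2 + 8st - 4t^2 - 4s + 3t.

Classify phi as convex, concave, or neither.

phi is quadratic, so its Hessian is the constant matrix H = [[-10, 8], [8, -8]].
det(H) = 16, tr(H) = -18.
det(H) > 0 and tr(H) < 0, so H is negative definite everywhere: concave.

concave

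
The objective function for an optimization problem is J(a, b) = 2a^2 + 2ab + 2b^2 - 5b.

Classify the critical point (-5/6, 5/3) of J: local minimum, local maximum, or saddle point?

local minimum

The Hessian of J is constant: H = [[4, 2], [2, 4]].
det(H) = 4·4 − 2² = 12.
det(H) > 0 and tr(H) = 8 > 0, so H is positive definite and the point is a local minimum.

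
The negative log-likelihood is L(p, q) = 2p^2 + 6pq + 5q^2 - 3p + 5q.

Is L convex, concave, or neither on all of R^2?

convex

L is quadratic, so its Hessian is the constant matrix H = [[4, 6], [6, 10]].
det(H) = 4, tr(H) = 14.
det(H) > 0 and tr(H) > 0, so H is positive definite everywhere: convex.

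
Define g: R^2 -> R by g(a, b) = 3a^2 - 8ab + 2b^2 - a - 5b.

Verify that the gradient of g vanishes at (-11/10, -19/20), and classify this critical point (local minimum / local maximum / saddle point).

saddle point

∇g = (6a - 8b - 1, -8a + 4b - 5); substituting (-11/10, -19/20) gives ∇g = (0, 0), so (-11/10, -19/20) is indeed a critical point.
The Hessian of g is constant: H = [[6, -8], [-8, 4]].
det(H) = 6·4 − (-8)² = -40.
Since det(H) < 0, H is indefinite and the critical point is a saddle point.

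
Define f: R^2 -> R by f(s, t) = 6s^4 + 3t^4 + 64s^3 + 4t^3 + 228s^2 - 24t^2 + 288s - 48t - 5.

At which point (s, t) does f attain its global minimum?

(-1, 2)

f(s,t) separates as P(s) + Q(t) − 5, so its minimum is min P + min Q − 5.
P'(s) = 24(s + 1)(s + 3)(s + 4) vanishes at s ∈ {-4, -3, -1}; Q'(t) = 12(t - 2)(t + 1)(t + 2) vanishes at t ∈ {-2, -1, 2}.
Local minima of P (where P''>0): P(-4)=-64, P(-1)=-118. Local minima of Q: Q(-2)=16, Q(2)=-112.
So the global minimum of f is P(-1) + Q(2) − 5 = -118 − 112 − 5 = -235, attained at (-1, 2).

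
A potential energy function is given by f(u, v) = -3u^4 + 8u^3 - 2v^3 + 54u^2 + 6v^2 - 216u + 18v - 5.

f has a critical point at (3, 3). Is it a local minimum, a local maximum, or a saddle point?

The mixed partial ∂²f/∂u∂v is 0, so the Hessian at any point is diag(f_uu, f_vv) = diag(12(-3u^2 + 4u + 9), 12(-v + 1)).
At (3, 3): H = diag(-72, -24).
Both eigenvalues are negative, so H is negative definite: a local maximum.

local maximum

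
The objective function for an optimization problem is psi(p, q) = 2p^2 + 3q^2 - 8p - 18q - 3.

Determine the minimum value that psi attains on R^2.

-38

psi(p,q) separates as A(p) + B(q) − 3, so its minimum is min A + min B − 3.
A'(p) = 4p - 8 vanishes at p ∈ {2}; B'(q) = 6q - 18 vanishes at q ∈ {3}.
Local minima of A (where A''>0): A(2)=-8. Local minima of B: B(3)=-27.
So the global minimum of psi is A(2) + B(3) − 3 = -8 − 27 − 3 = -38, attained at (2, 3).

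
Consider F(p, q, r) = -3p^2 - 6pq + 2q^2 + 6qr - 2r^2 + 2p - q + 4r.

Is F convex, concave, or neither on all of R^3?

neither

F is quadratic, so its Hessian is the constant matrix H = [[-6, -6, 0], [-6, 4, 6], [0, 6, -4]].
Leading principal minors: -6, -60, 456.
Neither pattern holds ⇒ H is indefinite ⇒ neither convex nor concave.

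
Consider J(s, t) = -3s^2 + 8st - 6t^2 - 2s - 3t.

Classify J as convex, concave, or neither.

J is quadratic, so its Hessian is the constant matrix H = [[-6, 8], [8, -12]].
det(H) = 8, tr(H) = -18.
det(H) > 0 and tr(H) < 0, so H is negative definite everywhere: concave.

concave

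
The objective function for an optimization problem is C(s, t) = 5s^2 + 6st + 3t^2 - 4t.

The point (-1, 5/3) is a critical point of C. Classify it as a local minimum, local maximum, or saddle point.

The Hessian of C is constant: H = [[10, 6], [6, 6]].
det(H) = 10·6 − 6² = 24.
det(H) > 0 and tr(H) = 16 > 0, so H is positive definite and the point is a local minimum.

local minimum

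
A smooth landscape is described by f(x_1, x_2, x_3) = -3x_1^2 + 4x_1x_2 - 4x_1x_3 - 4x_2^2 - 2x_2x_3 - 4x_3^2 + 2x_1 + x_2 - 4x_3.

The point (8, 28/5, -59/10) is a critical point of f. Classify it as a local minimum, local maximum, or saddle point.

local maximum

The Hessian is constant: H = [[-6, 4, -4], [4, -8, -2], [-4, -2, -8]].
Leading principal minors: Δ₁ = -6, Δ₂ = 32, Δ₃ = -40.
The minors alternate sign starting negative (−, +, −), so H is negative definite: a local maximum.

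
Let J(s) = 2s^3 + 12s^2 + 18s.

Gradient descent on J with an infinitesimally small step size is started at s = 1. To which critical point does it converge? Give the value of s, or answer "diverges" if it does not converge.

-1

J'(s) = 6(s + 1)(s + 3), so J'(1) = 48.
Gradient descent moves in the -J' direction, i.e. s is decreasing.
The nearest critical point in that direction is s = -1, where J'' = 12 > 0 (a local minimum). The iterate converges there.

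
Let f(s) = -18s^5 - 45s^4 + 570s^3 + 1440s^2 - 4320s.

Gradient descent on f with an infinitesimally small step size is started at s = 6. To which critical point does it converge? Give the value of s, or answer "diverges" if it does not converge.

diverges

f'(s) = -90(s - 4)(s - 1)(s + 3)(s + 4), so f'(6) = -81000.
Gradient descent moves in the -f' direction, i.e. s is increasing.
There is no critical point above s=6, and f' keeps the same sign, so the iterate runs off to +∞.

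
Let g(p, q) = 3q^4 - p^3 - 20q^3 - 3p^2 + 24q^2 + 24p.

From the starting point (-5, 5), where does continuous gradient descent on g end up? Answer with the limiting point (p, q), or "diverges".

(-4, 4)

g is separable, so gradient descent decouples: p follows -∂g/∂p, q follows -∂g/∂q.
∂g/∂p = -3(p - 2)(p + 4); at p=-5 this is -21, so p increases.
∂g/∂q = 12q(q - 4)(q - 1); at q=5 this is 240, so q decreases.
p converges to its nearest critical value -4 (a local min of the p-part); q converges to 4. The iterate converges to (-4, 4).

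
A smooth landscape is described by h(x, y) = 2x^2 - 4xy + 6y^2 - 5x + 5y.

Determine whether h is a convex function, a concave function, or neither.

convex

h is quadratic, so its Hessian is the constant matrix H = [[4, -4], [-4, 12]].
det(H) = 32, tr(H) = 16.
det(H) > 0 and tr(H) > 0, so H is positive definite everywhere: convex.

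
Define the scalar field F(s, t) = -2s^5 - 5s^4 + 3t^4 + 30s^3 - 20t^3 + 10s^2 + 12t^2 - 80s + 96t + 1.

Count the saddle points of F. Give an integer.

F separates as a function of s plus a function of t, so ∇F=0 decouples.
∂F/∂s = -10(s - 2)(s - 1)(s + 1)(s + 4) = 0 at s ∈ {-4, -1, 1, 2}; ∂F/∂t = 12(t - 4)(t - 2)(t + 1) = 0 at t ∈ {-1, 2, 4}.
The Hessian is diagonal: diag(F_ss, F_tt). Second derivatives: F_ss(-4)=900, F_ss(-1)=-180, F_ss(1)=100, F_ss(2)=-180; F_tt(-1)=180, F_tt(2)=-72, F_tt(4)=120.
Saddle points occur where the two diagonal entries have opposite signs: (-4, 2), (-1, -1), (-1, 4), (1, 2), (2, -1), (2, 4). Count: 6.

6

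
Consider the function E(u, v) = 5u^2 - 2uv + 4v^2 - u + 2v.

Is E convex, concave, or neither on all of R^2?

E is quadratic, so its Hessian is the constant matrix H = [[10, -2], [-2, 8]].
det(H) = 76, tr(H) = 18.
det(H) > 0 and tr(H) > 0, so H is positive definite everywhere: convex.

convex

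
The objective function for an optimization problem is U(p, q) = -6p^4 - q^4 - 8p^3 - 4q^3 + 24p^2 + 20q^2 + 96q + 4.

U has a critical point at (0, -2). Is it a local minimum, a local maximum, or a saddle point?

The mixed partial ∂²U/∂p∂q is 0, so the Hessian at any point is diag(U_pp, U_qq) = diag(24(-3p^2 - 2p + 2), 4(-3q^2 - 6q + 10)).
At (0, -2): H = diag(48, 40).
Both eigenvalues are positive, so H is positive definite: a local minimum.

local minimum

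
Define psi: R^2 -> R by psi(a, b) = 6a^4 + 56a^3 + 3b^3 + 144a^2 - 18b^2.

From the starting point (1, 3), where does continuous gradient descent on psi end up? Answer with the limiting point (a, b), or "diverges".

psi is separable, so gradient descent decouples: a follows -∂psi/∂a, b follows -∂psi/∂b.
∂psi/∂a = 24a(a + 3)(a + 4); at a=1 this is 480, so a decreases.
∂psi/∂b = 9b(b - 4); at b=3 this is -27, so b increases.
a converges to its nearest critical value 0 (a local min of the a-part); b converges to 4. The iterate converges to (0, 4).

(0, 4)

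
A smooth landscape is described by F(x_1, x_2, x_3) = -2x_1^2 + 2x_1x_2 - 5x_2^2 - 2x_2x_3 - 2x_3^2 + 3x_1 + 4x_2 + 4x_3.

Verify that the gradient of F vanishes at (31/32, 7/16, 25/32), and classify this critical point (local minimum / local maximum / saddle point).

∇F = (-4x_1 + 2x_2 + 3, 2x_1 - 10x_2 - 2x_3 + 4, -2x_2 - 4x_3 + 4); substituting (31/32, 7/16, 25/32) gives ∇F = (0, 0, 0), so (31/32, 7/16, 25/32) is indeed a critical point.
The Hessian is constant: H = [[-4, 2, 0], [2, -10, -2], [0, -2, -4]].
Leading principal minors: Δ₁ = -4, Δ₂ = 36, Δ₃ = -128.
The minors alternate sign starting negative (−, +, −), so H is negative definite: a local maximum.

local maximum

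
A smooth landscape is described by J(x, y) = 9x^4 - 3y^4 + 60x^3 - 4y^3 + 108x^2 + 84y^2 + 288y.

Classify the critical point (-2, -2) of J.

The mixed partial ∂²J/∂x∂y is 0, so the Hessian at any point is diag(J_xx, J_yy) = diag(36(3x^2 + 10x + 6), 12(-3y^2 - 2y + 14)).
At (-2, -2): H = diag(-72, 72).
The eigenvalues have opposite signs, so H is indefinite: a saddle point.

saddle point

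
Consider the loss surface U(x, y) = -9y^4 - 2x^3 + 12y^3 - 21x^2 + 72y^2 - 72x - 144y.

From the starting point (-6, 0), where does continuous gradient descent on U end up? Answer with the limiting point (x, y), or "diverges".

(-4, 1)

U is separable, so gradient descent decouples: x follows -∂U/∂x, y follows -∂U/∂y.
∂U/∂x = -6(x + 3)(x + 4); at x=-6 this is -36, so x increases.
∂U/∂y = -36(y - 2)(y - 1)(y + 2); at y=0 this is -144, so y increases.
x converges to its nearest critical value -4 (a local min of the x-part); y converges to 1. The iterate converges to (-4, 1).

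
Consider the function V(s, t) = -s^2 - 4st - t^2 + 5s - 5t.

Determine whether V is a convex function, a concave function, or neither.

V is quadratic, so its Hessian is the constant matrix H = [[-2, -4], [-4, -2]].
det(H) = -12, tr(H) = -4.
det(H) < 0, so H is indefinite: neither convex nor concave.

neither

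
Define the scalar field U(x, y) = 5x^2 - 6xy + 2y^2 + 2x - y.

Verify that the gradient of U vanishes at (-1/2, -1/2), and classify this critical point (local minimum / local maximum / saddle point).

local minimum

∇U = (10x - 6y + 2, -6x + 4y - 1); substituting (-1/2, -1/2) gives ∇U = (0, 0), so (-1/2, -1/2) is indeed a critical point.
The Hessian of U is constant: H = [[10, -6], [-6, 4]].
det(H) = 10·4 − (-6)² = 4.
det(H) > 0 and tr(H) = 14 > 0, so H is positive definite and the point is a local minimum.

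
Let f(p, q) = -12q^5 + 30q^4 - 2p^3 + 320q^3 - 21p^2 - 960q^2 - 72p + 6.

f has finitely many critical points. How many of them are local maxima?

f separates as a function of p plus a function of q, so ∇f=0 decouples.
∂f/∂p = -6(p + 3)(p + 4) = 0 at p ∈ {-4, -3}; ∂f/∂q = -60q(q - 4)(q - 2)(q + 4) = 0 at q ∈ {-4, 0, 2, 4}.
The Hessian is diagonal: diag(f_pp, f_qq). Second derivatives: f_pp(-4)=6, f_pp(-3)=-6; f_qq(-4)=11520, f_qq(0)=-1920, f_qq(2)=1440, f_qq(4)=-3840.
Local maxima occur where both diagonal entries negative: (-3, 0), (-3, 4). Count: 2.

2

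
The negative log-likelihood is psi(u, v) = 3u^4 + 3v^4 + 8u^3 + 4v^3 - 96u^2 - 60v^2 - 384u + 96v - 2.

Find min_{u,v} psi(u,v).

-2626

psi(u,v) separates as P(u) + Q(v) − 2, so its minimum is min P + min Q − 2.
P'(u) = 12(u - 4)(u + 2)(u + 4) vanishes at u ∈ {-4, -2, 4}; Q'(v) = 12(v - 2)(v - 1)(v + 4) vanishes at v ∈ {-4, 1, 2}.
Local minima of P (where P''>0): P(-4)=256, P(4)=-1792. Local minima of Q: Q(-4)=-832, Q(2)=32.
So the global minimum of psi is P(4) + Q(-4) − 2 = -1792 − 832 − 2 = -2626, attained at (4, -4).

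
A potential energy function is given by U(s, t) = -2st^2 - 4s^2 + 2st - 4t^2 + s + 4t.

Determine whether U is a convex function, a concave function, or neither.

The term -2st^2 is cubic, so the Hessian is not constant.
∂²U/∂t² = -4s - 8, which takes both signs as s varies (negative for sufficiently large s). A diagonal entry of the Hessian changing sign means the Hessian is neither positive- nor negative-semidefinite on all of R^2.

neither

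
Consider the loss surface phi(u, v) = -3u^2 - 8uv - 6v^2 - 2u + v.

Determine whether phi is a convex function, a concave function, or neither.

concave

phi is quadratic, so its Hessian is the constant matrix H = [[-6, -8], [-8, -12]].
det(H) = 8, tr(H) = -18.
det(H) > 0 and tr(H) < 0, so H is negative definite everywhere: concave.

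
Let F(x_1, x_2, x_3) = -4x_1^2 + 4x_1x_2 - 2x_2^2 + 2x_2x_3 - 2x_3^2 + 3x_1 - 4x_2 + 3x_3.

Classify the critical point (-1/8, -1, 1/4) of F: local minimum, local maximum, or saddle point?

The Hessian is constant: H = [[-8, 4, 0], [4, -4, 2], [0, 2, -4]].
Leading principal minors: Δ₁ = -8, Δ₂ = 16, Δ₃ = -32.
The minors alternate sign starting negative (−, +, −), so H is negative definite: a local maximum.

local maximum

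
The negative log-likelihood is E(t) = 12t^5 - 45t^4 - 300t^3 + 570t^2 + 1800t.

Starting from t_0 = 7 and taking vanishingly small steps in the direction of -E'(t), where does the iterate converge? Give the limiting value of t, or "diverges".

E'(t) = 60(t - 5)(t - 2)(t + 1)(t + 3), so E'(7) = 48000.
Gradient descent moves in the -E' direction, i.e. t is decreasing.
The nearest critical point in that direction is t = 5, where E'' = 8640 > 0 (a local minimum). The iterate converges there.

5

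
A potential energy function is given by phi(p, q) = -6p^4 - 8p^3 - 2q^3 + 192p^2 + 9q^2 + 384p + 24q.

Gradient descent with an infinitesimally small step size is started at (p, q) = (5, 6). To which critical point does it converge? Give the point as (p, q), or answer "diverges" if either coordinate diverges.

diverges

phi is separable, so gradient descent decouples: p follows -∂phi/∂p, q follows -∂phi/∂q.
∂phi/∂p = -24(p - 4)(p + 1)(p + 4); at p=5 this is -1296, so p increases.
∂phi/∂q = -6(q - 4)(q + 1); at q=6 this is -84, so q increases.
The p-coordinate has no critical point in that direction and runs off to infinity.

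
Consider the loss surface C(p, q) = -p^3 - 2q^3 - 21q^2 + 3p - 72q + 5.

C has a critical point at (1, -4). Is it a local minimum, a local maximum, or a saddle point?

The mixed partial ∂²C/∂p∂q is 0, so the Hessian at any point is diag(C_pp, C_qq) = diag(-6p, -6(2q + 7)).
At (1, -4): H = diag(-6, 6).
The eigenvalues have opposite signs, so H is indefinite: a saddle point.

saddle point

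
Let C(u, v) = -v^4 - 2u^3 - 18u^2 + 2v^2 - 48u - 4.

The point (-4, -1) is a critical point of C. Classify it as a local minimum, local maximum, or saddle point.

The mixed partial ∂²C/∂u∂v is 0, so the Hessian at any point is diag(C_uu, C_vv) = diag(-12(u + 3), 4(-3v^2 + 1)).
At (-4, -1): H = diag(12, -8).
The eigenvalues have opposite signs, so H is indefinite: a saddle point.

saddle point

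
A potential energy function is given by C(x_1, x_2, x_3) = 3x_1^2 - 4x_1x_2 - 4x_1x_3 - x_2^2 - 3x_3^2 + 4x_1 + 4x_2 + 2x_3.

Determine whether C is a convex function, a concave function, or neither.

neither

C is quadratic, so its Hessian is the constant matrix H = [[6, -4, -4], [-4, -2, 0], [-4, 0, -6]].
Leading principal minors: 6, -28, 200.
Neither pattern holds ⇒ H is indefinite ⇒ neither convex nor concave.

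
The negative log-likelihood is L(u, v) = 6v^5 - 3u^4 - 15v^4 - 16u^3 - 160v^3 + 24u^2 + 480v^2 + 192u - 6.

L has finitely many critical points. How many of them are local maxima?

L separates as a function of u plus a function of v, so ∇L=0 decouples.
∂L/∂u = -12(u - 2)(u + 2)(u + 4) = 0 at u ∈ {-4, -2, 2}; ∂L/∂v = 30v(v - 4)(v - 2)(v + 4) = 0 at v ∈ {-4, 0, 2, 4}.
The Hessian is diagonal: diag(L_uu, L_vv). Second derivatives: L_uu(-4)=-144, L_uu(-2)=96, L_uu(2)=-288; L_vv(-4)=-5760, L_vv(0)=960, L_vv(2)=-720, L_vv(4)=1920.
Local maxima occur where both diagonal entries negative: (-4, -4), (-4, 2), (2, -4), (2, 2). Count: 4.

4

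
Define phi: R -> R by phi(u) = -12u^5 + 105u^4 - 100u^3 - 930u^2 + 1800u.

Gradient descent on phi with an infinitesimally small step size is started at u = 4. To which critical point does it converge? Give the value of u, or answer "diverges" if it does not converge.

3

phi'(u) = -60(u - 5)(u - 3)(u - 1)(u + 2), so phi'(4) = 1080.
Gradient descent moves in the -phi' direction, i.e. u is decreasing.
The nearest critical point in that direction is u = 3, where phi'' = 1200 > 0 (a local minimum). The iterate converges there.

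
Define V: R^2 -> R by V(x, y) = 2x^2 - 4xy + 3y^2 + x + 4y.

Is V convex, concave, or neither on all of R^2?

V is quadratic, so its Hessian is the constant matrix H = [[4, -4], [-4, 6]].
det(H) = 8, tr(H) = 10.
det(H) > 0 and tr(H) > 0, so H is positive definite everywhere: convex.

convex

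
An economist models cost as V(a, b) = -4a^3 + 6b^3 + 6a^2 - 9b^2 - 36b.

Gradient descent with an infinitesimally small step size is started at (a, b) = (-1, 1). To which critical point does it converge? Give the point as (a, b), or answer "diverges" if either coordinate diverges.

(0, 2)

V is separable, so gradient descent decouples: a follows -∂V/∂a, b follows -∂V/∂b.
∂V/∂a = -12a(a - 1); at a=-1 this is -24, so a increases.
∂V/∂b = 18(b - 2)(b + 1); at b=1 this is -36, so b increases.
a converges to its nearest critical value 0 (a local min of the a-part); b converges to 2. The iterate converges to (0, 2).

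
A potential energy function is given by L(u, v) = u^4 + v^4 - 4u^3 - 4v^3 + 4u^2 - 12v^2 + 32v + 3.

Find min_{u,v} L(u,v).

-61

L(u,v) separates as P(u) + Q(v) + 3, so its minimum is min P + min Q + 3.
P'(u) = 4u(u - 2)(u - 1) vanishes at u ∈ {0, 1, 2}; Q'(v) = 4(v - 4)(v - 1)(v + 2) vanishes at v ∈ {-2, 1, 4}.
Local minima of P (where P''>0): P(0)=0, P(2)=0. Local minima of Q: Q(-2)=-64, Q(4)=-64.
So the global minimum of L is P(0) + Q(-2) + 3 = 0 − 64 + 3 = -61, attained at (0, -2).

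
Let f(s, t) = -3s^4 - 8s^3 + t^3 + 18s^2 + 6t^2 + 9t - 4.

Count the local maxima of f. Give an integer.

2

f separates as a function of s plus a function of t, so ∇f=0 decouples.
∂f/∂s = -12s(s - 1)(s + 3) = 0 at s ∈ {-3, 0, 1}; ∂f/∂t = 3(t + 1)(t + 3) = 0 at t ∈ {-3, -1}.
The Hessian is diagonal: diag(f_ss, f_tt). Second derivatives: f_ss(-3)=-144, f_ss(0)=36, f_ss(1)=-48; f_tt(-3)=-6, f_tt(-1)=6.
Local maxima occur where both diagonal entries negative: (-3, -3), (1, -3). Count: 2.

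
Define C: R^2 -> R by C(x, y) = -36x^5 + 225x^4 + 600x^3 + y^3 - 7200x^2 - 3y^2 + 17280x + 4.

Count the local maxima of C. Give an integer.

2

C separates as a function of x plus a function of y, so ∇C=0 decouples.
∂C/∂x = -180(x - 4)(x - 3)(x - 2)(x + 4) = 0 at x ∈ {-4, 2, 3, 4}; ∂C/∂y = 3y(y - 2) = 0 at y ∈ {0, 2}.
The Hessian is diagonal: diag(C_xx, C_yy). Second derivatives: C_xx(-4)=60480, C_xx(2)=-2160, C_xx(3)=1260, C_xx(4)=-2880; C_yy(0)=-6, C_yy(2)=6.
Local maxima occur where both diagonal entries negative: (2, 0), (4, 0). Count: 2.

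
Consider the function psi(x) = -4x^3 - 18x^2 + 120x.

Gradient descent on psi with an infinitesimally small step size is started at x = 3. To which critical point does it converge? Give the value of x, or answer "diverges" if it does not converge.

psi'(x) = -12(x - 2)(x + 5), so psi'(3) = -96.
Gradient descent moves in the -psi' direction, i.e. x is increasing.
There is no critical point above x=3, and psi' keeps the same sign, so the iterate runs off to +∞.

diverges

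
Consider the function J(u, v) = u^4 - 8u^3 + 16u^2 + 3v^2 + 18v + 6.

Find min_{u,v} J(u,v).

-21

J(u,v) separates as P(u) + Q(v) + 6, so its minimum is min P + min Q + 6.
P'(u) = 4u(u - 4)(u - 2) vanishes at u ∈ {0, 2, 4}; Q'(v) = 6v + 18 vanishes at v ∈ {-3}.
Local minima of P (where P''>0): P(0)=0, P(4)=0. Local minima of Q: Q(-3)=-27.
So the global minimum of J is P(0) + Q(-3) + 6 = 0 − 27 + 6 = -21, attained at (0, -3).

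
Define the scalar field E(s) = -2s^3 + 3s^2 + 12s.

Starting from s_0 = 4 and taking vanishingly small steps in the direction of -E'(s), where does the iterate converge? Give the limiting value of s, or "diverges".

diverges

E'(s) = -6(s - 2)(s + 1), so E'(4) = -60.
Gradient descent moves in the -E' direction, i.e. s is increasing.
There is no critical point above s=4, and E' keeps the same sign, so the iterate runs off to +∞.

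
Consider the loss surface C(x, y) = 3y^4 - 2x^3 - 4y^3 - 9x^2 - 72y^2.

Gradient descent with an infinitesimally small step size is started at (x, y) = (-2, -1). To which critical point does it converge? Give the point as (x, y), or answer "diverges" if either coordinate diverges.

C is separable, so gradient descent decouples: x follows -∂C/∂x, y follows -∂C/∂y.
∂C/∂x = -6x(x + 3); at x=-2 this is 12, so x decreases.
∂C/∂y = 12y(y - 4)(y + 3); at y=-1 this is 120, so y decreases.
x converges to its nearest critical value -3 (a local min of the x-part); y converges to -3. The iterate converges to (-3, -3).

(-3, -3)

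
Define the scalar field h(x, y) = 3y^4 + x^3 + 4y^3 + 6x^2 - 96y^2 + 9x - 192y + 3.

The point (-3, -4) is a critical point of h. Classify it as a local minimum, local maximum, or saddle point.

The mixed partial ∂²h/∂x∂y is 0, so the Hessian at any point is diag(h_xx, h_yy) = diag(6(x + 2), 12(3y^2 + 2y - 16)).
At (-3, -4): H = diag(-6, 288).
The eigenvalues have opposite signs, so H is indefinite: a saddle point.

saddle point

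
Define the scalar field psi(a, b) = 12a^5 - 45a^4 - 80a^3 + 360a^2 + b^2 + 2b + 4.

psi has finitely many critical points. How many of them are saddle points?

2

psi separates as a function of a plus a function of b, so ∇psi=0 decouples.
∂psi/∂a = 60a(a - 3)(a - 2)(a + 2) = 0 at a ∈ {-2, 0, 2, 3}; ∂psi/∂b = 2(b + 1) = 0 at b ∈ {-1}.
The Hessian is diagonal: diag(psi_aa, psi_bb). Second derivatives: psi_aa(-2)=-2400, psi_aa(0)=720, psi_aa(2)=-480, psi_aa(3)=900; psi_bb(-1)=2.
Saddle points occur where the two diagonal entries have opposite signs: (-2, -1), (2, -1). Count: 2.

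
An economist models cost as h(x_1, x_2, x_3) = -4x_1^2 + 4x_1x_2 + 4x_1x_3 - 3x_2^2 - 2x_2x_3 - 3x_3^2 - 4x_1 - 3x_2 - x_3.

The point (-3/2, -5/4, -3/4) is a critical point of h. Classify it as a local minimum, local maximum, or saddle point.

local maximum

The Hessian is constant: H = [[-8, 4, 4], [4, -6, -2], [4, -2, -6]].
Leading principal minors: Δ₁ = -8, Δ₂ = 32, Δ₃ = -128.
The minors alternate sign starting negative (−, +, −), so H is negative definite: a local maximum.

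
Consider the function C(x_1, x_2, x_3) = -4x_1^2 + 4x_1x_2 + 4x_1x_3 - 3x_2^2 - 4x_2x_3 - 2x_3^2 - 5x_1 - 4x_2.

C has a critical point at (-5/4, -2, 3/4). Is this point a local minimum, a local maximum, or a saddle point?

local maximum

The Hessian is constant: H = [[-8, 4, 4], [4, -6, -4], [4, -4, -4]].
Leading principal minors: Δ₁ = -8, Δ₂ = 32, Δ₃ = -32.
The minors alternate sign starting negative (−, +, −), so H is negative definite: a local maximum.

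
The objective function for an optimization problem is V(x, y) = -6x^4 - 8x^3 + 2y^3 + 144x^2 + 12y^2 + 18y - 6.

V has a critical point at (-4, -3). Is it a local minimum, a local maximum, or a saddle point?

The mixed partial ∂²V/∂x∂y is 0, so the Hessian at any point is diag(V_xx, V_yy) = diag(24(-3x^2 - 2x + 12), 12(y + 2)).
At (-4, -3): H = diag(-672, -12).
Both eigenvalues are negative, so H is negative definite: a local maximum.

local maximum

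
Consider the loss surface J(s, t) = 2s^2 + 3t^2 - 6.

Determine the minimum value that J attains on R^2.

J(s,t) separates as P(s) + Q(t) − 6, so its minimum is min P + min Q − 6.
P'(s) = 4s vanishes at s ∈ {0}; Q'(t) = 6t vanishes at t ∈ {0}.
Local minima of P (where P''>0): P(0)=0. Local minima of Q: Q(0)=0.
So the global minimum of J is P(0) + Q(0) − 6 = 0 + 0 − 6 = -6, attained at (0, 0).

-6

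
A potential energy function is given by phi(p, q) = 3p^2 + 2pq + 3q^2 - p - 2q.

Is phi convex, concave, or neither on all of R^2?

convex

phi is quadratic, so its Hessian is the constant matrix H = [[6, 2], [2, 6]].
det(H) = 32, tr(H) = 12.
det(H) > 0 and tr(H) > 0, so H is positive definite everywhere: convex.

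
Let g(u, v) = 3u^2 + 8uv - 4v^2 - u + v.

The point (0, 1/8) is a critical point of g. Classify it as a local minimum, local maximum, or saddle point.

saddle point

The Hessian of g is constant: H = [[6, 8], [8, -8]].
det(H) = 6·(-8) − 8² = -112.
Since det(H) < 0, H is indefinite and the critical point is a saddle point.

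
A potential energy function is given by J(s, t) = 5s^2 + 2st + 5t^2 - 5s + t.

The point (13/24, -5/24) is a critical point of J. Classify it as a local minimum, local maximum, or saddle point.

The Hessian of J is constant: H = [[10, 2], [2, 10]].
det(H) = 10·10 − 2² = 96.
det(H) > 0 and tr(H) = 20 > 0, so H is positive definite and the point is a local minimum.

local minimum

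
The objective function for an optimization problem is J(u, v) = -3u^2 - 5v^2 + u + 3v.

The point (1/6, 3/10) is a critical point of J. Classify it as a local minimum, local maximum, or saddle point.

local maximum

The Hessian of J is constant: H = [[-6, 0], [0, -10]].
det(H) = (-6)·(-10) − 0² = 60.
det(H) > 0 and tr(H) = -16 < 0, so H is negative definite and the point is a local maximum.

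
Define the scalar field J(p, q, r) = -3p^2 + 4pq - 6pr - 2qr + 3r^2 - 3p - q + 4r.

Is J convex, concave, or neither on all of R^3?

neither

J is quadratic, so its Hessian is the constant matrix H = [[-6, 4, -6], [4, 0, -2], [-6, -2, 6]].
Leading principal minors: -6, -16, 24.
Neither pattern holds ⇒ H is indefinite ⇒ neither convex nor concave.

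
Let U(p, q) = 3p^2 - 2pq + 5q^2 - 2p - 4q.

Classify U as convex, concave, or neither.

convex

U is quadratic, so its Hessian is the constant matrix H = [[6, -2], [-2, 10]].
det(H) = 56, tr(H) = 16.
det(H) > 0 and tr(H) > 0, so H is positive definite everywhere: convex.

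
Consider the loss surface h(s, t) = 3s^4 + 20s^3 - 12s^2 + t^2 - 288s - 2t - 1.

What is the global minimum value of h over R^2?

-418

h(s,t) separates as P(s) + Q(t) − 1, so its minimum is min P + min Q − 1.
P'(s) = 12(s - 2)(s + 3)(s + 4) vanishes at s ∈ {-4, -3, 2}; Q'(t) = 2(t - 1) vanishes at t ∈ {1}.
Local minima of P (where P''>0): P(-4)=448, P(2)=-416. Local minima of Q: Q(1)=-1.
So the global minimum of h is P(2) + Q(1) − 1 = -416 − 1 − 1 = -418, attained at (2, 1).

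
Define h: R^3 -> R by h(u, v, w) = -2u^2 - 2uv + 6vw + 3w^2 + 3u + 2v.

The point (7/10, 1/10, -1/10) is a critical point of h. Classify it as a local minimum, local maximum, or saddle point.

The Hessian is constant: H = [[-4, -2, 0], [-2, 0, 6], [0, 6, 6]].
Leading principal minors: Δ₁ = -4, Δ₂ = -4, Δ₃ = 120.
The minors fit neither the all-positive nor the alternating-sign pattern, so H is indefinite: a saddle point.

saddle point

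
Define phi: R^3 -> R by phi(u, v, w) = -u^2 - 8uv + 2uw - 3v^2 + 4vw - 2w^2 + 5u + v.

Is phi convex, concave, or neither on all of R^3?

phi is quadratic, so its Hessian is the constant matrix H = [[-2, -8, 2], [-8, -6, 4], [2, 4, -4]].
Leading principal minors: -2, -52, 136.
Neither pattern holds ⇒ H is indefinite ⇒ neither convex nor concave.

neither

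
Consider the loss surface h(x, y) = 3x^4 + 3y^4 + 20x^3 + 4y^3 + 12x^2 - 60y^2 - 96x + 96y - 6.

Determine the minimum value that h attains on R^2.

h(x,y) separates as P(x) + Q(y) − 6, so its minimum is min P + min Q − 6.
P'(x) = 12(x - 1)(x + 2)(x + 4) vanishes at x ∈ {-4, -2, 1}; Q'(y) = 12(y - 2)(y - 1)(y + 4) vanishes at y ∈ {-4, 1, 2}.
Local minima of P (where P''>0): P(-4)=64, P(1)=-61. Local minima of Q: Q(-4)=-832, Q(2)=32.
So the global minimum of h is P(1) + Q(-4) − 6 = -61 − 832 − 6 = -899, attained at (1, -4).

-899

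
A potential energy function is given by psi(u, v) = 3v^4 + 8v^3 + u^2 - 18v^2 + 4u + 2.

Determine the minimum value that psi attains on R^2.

psi(u,v) separates as P(u) + Q(v) + 2, so its minimum is min P + min Q + 2.
P'(u) = 2u + 4 vanishes at u ∈ {-2}; Q'(v) = 12v(v - 1)(v + 3) vanishes at v ∈ {-3, 0, 1}.
Local minima of P (where P''>0): P(-2)=-4. Local minima of Q: Q(-3)=-135, Q(1)=-7.
So the global minimum of psi is P(-2) + Q(-3) + 2 = -4 − 135 + 2 = -137, attained at (-2, -3).

-137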